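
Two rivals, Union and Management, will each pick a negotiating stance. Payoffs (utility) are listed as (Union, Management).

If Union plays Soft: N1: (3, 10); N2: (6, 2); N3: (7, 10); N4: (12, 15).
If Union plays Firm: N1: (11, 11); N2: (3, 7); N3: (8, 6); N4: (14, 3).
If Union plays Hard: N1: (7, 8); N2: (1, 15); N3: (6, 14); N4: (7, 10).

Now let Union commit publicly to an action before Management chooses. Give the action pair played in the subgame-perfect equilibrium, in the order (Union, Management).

Management best-responds to each possible Union move:
- Soft: BR = N4, leader payoff 12.
- Firm: BR = N1, leader payoff 11.
- Hard: BR = N2, leader payoff 1.
Union's induced payoffs are 12, 11, 1, so Union commits to Soft. Subgame-perfect outcome: (Soft, N4) with payoffs (12, 15).

(Soft, N4)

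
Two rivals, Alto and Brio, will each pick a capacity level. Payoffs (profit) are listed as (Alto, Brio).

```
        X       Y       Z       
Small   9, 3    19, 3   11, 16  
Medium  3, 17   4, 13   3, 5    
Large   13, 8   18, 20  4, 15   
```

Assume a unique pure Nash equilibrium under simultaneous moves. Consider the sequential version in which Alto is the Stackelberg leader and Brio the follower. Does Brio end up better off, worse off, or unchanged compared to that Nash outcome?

Backward induction with Alto moving first.
- Small: Brio compares 3, 3, 16 and picks Z; Alto would get 11.
- Medium: Brio compares 17, 13, 5 and picks X; Alto would get 3.
- Large: Brio compares 8, 20, 15 and picks Y; Alto would get 18.
Alto's induced payoffs are 11, 3, 18, so Alto commits to Large. Subgame-perfect outcome: (Large, Y) with payoffs (18, 20).
Now find the simultaneous Nash equilibrium.
Alto's best replies: X→Large; Y→Small; Z→Small.
Brio's best replies: Small→Z; Medium→X; Large→Y.
Only (Small, Z) has each player best-responding; Nash payoffs (11, 16).
Brio earns 20 sequentially versus 16 at the Nash outcome: better off.

better off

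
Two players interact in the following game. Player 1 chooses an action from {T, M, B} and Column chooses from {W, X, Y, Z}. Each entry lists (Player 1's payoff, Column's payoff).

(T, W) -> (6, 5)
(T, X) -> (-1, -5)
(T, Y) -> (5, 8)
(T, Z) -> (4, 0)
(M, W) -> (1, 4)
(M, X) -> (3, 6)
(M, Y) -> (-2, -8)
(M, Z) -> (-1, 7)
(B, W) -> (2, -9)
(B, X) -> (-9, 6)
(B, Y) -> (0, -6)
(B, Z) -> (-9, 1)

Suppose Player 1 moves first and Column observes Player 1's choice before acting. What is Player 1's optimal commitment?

T

Column best-responds to each possible Player 1 move:
- T: BR = Y, leader payoff 5.
- M: BR = Z, leader payoff -1.
- B: BR = X, leader payoff -9.
Among 5, -1, -9, the best is 5 at T. Subgame-perfect outcome: (T, Y) with payoffs (5, 8).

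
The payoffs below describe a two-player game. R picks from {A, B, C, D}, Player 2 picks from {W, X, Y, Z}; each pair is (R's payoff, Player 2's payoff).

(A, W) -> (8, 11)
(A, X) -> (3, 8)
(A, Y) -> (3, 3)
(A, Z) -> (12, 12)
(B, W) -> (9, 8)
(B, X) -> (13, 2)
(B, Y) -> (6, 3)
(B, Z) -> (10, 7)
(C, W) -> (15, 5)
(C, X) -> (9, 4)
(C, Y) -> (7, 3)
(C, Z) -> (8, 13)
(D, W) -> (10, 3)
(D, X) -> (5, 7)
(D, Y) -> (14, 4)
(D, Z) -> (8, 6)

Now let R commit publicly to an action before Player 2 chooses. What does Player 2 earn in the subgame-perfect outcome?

12

Work backward from Player 2's decision.
- A: Player 2 compares 11, 8, 3, 12 and picks Z; R would get 12.
- B: Player 2 compares 8, 2, 3, 7 and picks W; R would get 9.
- C: Player 2 compares 5, 4, 3, 13 and picks Z; R would get 8.
- D: Player 2 compares 3, 7, 4, 6 and picks X; R would get 5.
R's induced payoffs are 12, 9, 8, 5, so R commits to A. Subgame-perfect outcome: (A, Z) with payoffs (12, 12).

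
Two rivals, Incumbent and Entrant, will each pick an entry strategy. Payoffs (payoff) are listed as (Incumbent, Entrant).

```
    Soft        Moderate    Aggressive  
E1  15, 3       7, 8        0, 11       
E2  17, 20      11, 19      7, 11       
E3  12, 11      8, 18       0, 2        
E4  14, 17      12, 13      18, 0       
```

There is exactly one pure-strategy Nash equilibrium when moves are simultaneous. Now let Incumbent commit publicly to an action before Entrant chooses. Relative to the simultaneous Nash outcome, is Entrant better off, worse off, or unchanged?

unchanged

Entrant best-responds to each possible Incumbent move:
- E1: Entrant compares 3, 8, 11 and picks Aggressive; Incumbent would get 0.
- E2: Entrant compares 20, 19, 11 and picks Soft; Incumbent would get 17.
- E3: Entrant compares 11, 18, 2 and picks Moderate; Incumbent would get 8.
- E4: Entrant compares 17, 13, 0 and picks Soft; Incumbent would get 14.
Maximizing over 0, 17, 8, 14, Incumbent chooses E2. Subgame-perfect outcome: (E2, Soft) with payoffs (17, 20).
For the simultaneous game, intersect best replies.
Incumbent's best replies: Soft→E2; Moderate→E4; Aggressive→E4.
Entrant's best replies: E1→Aggressive; E2→Soft; E3→Moderate; E4→Soft.
Only (E2, Soft) has each player best-responding; Nash payoffs (17, 20).
Entrant earns 20 sequentially versus 20 at the Nash outcome: unchanged.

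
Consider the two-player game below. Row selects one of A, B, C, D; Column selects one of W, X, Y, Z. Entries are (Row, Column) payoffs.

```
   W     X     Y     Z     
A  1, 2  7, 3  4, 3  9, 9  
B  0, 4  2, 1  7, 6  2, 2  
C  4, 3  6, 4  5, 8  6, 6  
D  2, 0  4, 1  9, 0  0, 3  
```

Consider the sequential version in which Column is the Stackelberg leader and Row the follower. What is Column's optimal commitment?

Backward induction with Column moving first.
- W: Row compares 1, 0, 4, 2 and picks C; Column would get 3.
- X: Row compares 7, 2, 6, 4 and picks A; Column would get 3.
- Y: Row compares 4, 7, 5, 9 and picks D; Column would get 0.
- Z: Row compares 9, 2, 6, 0 and picks A; Column would get 9.
Maximizing over 3, 3, 0, 9, Column chooses Z. Subgame-perfect outcome: (A, Z) with payoffs (9, 9).

Z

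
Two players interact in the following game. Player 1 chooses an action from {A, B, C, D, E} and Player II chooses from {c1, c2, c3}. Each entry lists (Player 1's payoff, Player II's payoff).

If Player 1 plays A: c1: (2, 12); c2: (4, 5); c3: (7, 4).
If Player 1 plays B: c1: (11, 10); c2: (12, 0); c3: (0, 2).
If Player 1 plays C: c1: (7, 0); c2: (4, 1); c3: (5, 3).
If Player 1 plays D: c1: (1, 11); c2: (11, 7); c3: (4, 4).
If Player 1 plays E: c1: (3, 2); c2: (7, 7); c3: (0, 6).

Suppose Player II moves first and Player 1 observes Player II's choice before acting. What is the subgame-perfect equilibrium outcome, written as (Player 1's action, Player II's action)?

Work backward from Player 1's decision.
- c1: BR = B, leader payoff 10.
- c2: BR = B, leader payoff 0.
- c3: BR = A, leader payoff 4.
Maximizing over 10, 0, 4, Player II chooses c1. Subgame-perfect outcome: (B, c1) with payoffs (11, 10).

(B, c1)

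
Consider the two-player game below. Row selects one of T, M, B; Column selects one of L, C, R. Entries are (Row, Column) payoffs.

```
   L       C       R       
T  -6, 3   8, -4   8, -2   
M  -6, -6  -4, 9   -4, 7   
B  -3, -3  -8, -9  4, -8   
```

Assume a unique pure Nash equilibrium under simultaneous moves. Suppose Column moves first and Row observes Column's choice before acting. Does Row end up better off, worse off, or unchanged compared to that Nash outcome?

better off

Backward induction with Column moving first.
- L: BR = B, leader payoff -3.
- C: BR = T, leader payoff -4.
- R: BR = T, leader payoff -2.
Column's induced payoffs are -3, -4, -2, so Column commits to R. Subgame-perfect outcome: (T, R) with payoffs (8, -2).
For the simultaneous game, intersect best replies.
Row's best replies: L→B; C→T; R→T.
Column's best replies: T→L; M→C; B→L.
Only (B, L) has each player best-responding; Nash payoffs (-3, -3).
Row earns 8 sequentially versus -3 at the Nash outcome: better off.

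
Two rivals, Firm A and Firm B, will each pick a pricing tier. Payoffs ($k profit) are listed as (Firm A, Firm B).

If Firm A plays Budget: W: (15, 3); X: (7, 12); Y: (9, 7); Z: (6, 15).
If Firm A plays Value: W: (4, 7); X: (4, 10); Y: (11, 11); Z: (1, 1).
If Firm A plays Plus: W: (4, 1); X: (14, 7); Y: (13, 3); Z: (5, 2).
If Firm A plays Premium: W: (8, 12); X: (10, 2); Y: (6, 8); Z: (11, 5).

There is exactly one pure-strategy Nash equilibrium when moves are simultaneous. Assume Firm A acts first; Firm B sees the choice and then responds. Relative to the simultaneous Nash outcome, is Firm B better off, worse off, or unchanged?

Solve by backward induction (Firm A leads).
- Budget → Firm B plays Z (best of 3, 12, 7, 15); Firm A gets 6.
- Value → Firm B plays Y (best of 7, 10, 11, 1); Firm A gets 11.
- Plus → Firm B plays X (best of 1, 7, 3, 2); Firm A gets 14.
- Premium → Firm B plays W (best of 12, 2, 8, 5); Firm A gets 8.
Maximizing over 6, 11, 14, 8, Firm A chooses Plus. Subgame-perfect outcome: (Plus, X) with payoffs (14, 7).
Now find the simultaneous Nash equilibrium.
Firm A's best replies: W→Budget; X→Plus; Y→Plus; Z→Premium.
Firm B's best replies: Budget→Z; Value→Y; Plus→X; Premium→W.
Only (Plus, X) has each player best-responding; Nash payoffs (14, 7).
Firm B earns 7 sequentially versus 7 at the Nash outcome: unchanged.

unchanged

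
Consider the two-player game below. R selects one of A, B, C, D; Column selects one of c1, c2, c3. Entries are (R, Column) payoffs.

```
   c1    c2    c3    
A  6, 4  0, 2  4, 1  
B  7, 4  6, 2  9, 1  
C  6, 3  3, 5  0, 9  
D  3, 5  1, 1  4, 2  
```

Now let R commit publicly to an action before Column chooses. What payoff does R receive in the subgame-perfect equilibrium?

7

Solve by backward induction (R leads).
- A: BR = c1, leader payoff 6.
- B: BR = c1, leader payoff 7.
- C: BR = c3, leader payoff 0.
- D: BR = c1, leader payoff 3.
Among 6, 7, 0, 3, the best is 7 at B. Subgame-perfect outcome: (B, c1) with payoffs (7, 4).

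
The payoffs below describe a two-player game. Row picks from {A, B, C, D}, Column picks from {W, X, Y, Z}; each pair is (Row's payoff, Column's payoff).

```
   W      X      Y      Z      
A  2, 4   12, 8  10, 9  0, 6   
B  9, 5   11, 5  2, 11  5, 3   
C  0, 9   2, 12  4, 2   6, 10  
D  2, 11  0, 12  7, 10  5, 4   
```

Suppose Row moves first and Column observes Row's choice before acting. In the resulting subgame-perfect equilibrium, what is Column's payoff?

Column best-responds to each possible Row move:
- A: BR = Y, leader payoff 10.
- B: BR = Y, leader payoff 2.
- C: BR = X, leader payoff 2.
- D: BR = X, leader payoff 0.
Among 10, 2, 2, 0, the best is 10 at A. Subgame-perfect outcome: (A, Y) with payoffs (10, 9).

9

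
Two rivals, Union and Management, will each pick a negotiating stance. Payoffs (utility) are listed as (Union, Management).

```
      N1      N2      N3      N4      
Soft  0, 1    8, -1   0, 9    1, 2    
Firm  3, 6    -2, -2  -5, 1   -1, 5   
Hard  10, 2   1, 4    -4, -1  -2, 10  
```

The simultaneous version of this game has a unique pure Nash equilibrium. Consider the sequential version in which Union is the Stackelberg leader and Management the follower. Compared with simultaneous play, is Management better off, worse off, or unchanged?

Backward induction with Union moving first.
- Soft: Management compares 1, -1, 9, 2 and picks N3; Union would get 0.
- Firm: Management compares 6, -2, 1, 5 and picks N1; Union would get 3.
- Hard: Management compares 2, 4, -1, 10 and picks N4; Union would get -2.
Among 0, 3, -2, the best is 3 at Firm. Subgame-perfect outcome: (Firm, N1) with payoffs (3, 6).
Now find the simultaneous Nash equilibrium.
Union's best replies: N1→Hard; N2→Soft; N3→Soft; N4→Soft.
Management's best replies: Soft→N3; Firm→N1; Hard→N4.
Only (Soft, N3) has each player best-responding; Nash payoffs (0, 9).
Management earns 6 sequentially versus 9 at the Nash outcome: worse off.

worse off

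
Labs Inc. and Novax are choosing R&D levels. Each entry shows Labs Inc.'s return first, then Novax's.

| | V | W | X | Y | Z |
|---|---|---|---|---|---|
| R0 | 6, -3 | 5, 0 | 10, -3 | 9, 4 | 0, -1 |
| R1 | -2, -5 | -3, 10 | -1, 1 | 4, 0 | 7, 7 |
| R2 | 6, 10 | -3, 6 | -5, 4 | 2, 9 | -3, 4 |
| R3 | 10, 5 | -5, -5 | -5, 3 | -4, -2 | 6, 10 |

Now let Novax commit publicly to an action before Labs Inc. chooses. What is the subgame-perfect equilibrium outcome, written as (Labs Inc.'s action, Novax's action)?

Backward induction with Novax moving first.
- V → Labs Inc. plays R3 (best of 6, -2, 6, 10); Novax gets 5.
- W → Labs Inc. plays R0 (best of 5, -3, -3, -5); Novax gets 0.
- X → Labs Inc. plays R0 (best of 10, -1, -5, -5); Novax gets -3.
- Y → Labs Inc. plays R0 (best of 9, 4, 2, -4); Novax gets 4.
- Z → Labs Inc. plays R1 (best of 0, 7, -3, 6); Novax gets 7.
Novax's induced payoffs are 5, 0, -3, 4, 7, so Novax commits to Z. Subgame-perfect outcome: (R1, Z) with payoffs (7, 7).

(R1, Z)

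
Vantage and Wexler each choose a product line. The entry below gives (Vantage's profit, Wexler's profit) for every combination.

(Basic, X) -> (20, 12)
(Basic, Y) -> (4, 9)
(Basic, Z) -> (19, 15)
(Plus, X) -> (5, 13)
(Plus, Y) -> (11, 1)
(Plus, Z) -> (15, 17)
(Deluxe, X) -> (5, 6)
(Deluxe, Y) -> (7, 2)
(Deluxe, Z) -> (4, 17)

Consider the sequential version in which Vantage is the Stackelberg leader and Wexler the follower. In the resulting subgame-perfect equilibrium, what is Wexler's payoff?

Wexler best-responds to each possible Vantage move:
- Basic → Wexler plays Z (best of 12, 9, 15); Vantage gets 19.
- Plus → Wexler plays Z (best of 13, 1, 17); Vantage gets 15.
- Deluxe → Wexler plays Z (best of 6, 2, 17); Vantage gets 4.
Vantage's induced payoffs are 19, 15, 4, so Vantage commits to Basic. Subgame-perfect outcome: (Basic, Z) with payoffs (19, 15).

15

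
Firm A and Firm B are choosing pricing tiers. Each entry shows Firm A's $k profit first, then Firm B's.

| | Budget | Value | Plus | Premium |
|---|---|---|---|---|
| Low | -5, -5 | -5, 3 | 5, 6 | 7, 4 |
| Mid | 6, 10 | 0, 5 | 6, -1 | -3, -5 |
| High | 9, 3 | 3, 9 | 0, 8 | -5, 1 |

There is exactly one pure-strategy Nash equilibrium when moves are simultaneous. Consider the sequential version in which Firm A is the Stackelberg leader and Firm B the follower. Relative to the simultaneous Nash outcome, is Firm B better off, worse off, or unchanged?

better off

Firm B best-responds to each possible Firm A move:
- Low → Firm B plays Plus (best of -5, 3, 6, 4); Firm A gets 5.
- Mid → Firm B plays Budget (best of 10, 5, -1, -5); Firm A gets 6.
- High → Firm B plays Value (best of 3, 9, 8, 1); Firm A gets 3.
Maximizing over 5, 6, 3, Firm A chooses Mid. Subgame-perfect outcome: (Mid, Budget) with payoffs (6, 10).
Now find the simultaneous Nash equilibrium.
Firm A's best replies: Budget→High; Value→High; Plus→Mid; Premium→Low.
Firm B's best replies: Low→Plus; Mid→Budget; High→Value.
The unique mutual best reply is (High, Value), giving (3, 9).
Firm B earns 10 sequentially versus 9 at the Nash outcome: better off.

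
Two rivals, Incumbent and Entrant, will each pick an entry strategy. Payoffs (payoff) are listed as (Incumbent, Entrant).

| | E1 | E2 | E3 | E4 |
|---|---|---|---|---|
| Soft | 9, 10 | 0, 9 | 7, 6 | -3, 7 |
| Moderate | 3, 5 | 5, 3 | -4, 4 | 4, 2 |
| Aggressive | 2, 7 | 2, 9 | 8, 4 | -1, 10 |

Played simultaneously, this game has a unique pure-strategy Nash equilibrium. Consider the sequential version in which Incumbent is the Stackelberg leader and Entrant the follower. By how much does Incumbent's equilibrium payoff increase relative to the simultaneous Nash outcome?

0

Backward induction with Incumbent moving first.
- Soft: BR = E1, leader payoff 9.
- Moderate: BR = E1, leader payoff 3.
- Aggressive: BR = E4, leader payoff -1.
Among 9, 3, -1, the best is 9 at Soft. Subgame-perfect outcome: (Soft, E1) with payoffs (9, 10).
For the simultaneous game, intersect best replies.
Incumbent's best replies: E1→Soft; E2→Moderate; E3→Aggressive; E4→Moderate.
Entrant's best replies: Soft→E1; Moderate→E1; Aggressive→E4.
Only (Soft, E1) has each player best-responding; Nash payoffs (9, 10).
Incumbent's commitment gain: 9 − 9 = 0.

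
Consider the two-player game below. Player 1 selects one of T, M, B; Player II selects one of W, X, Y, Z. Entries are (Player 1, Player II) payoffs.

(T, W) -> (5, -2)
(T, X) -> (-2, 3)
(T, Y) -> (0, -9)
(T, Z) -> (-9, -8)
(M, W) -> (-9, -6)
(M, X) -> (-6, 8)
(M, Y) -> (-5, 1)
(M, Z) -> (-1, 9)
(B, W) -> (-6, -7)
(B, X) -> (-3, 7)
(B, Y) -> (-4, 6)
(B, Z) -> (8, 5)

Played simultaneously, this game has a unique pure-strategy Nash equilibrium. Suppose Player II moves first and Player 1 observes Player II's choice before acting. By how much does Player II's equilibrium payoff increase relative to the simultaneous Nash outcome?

2

Player 1 best-responds to each possible Player II move:
- W → Player 1 plays T (best of 5, -9, -6); Player II gets -2.
- X → Player 1 plays T (best of -2, -6, -3); Player II gets 3.
- Y → Player 1 plays T (best of 0, -5, -4); Player II gets -9.
- Z → Player 1 plays B (best of -9, -1, 8); Player II gets 5.
Player II's induced payoffs are -2, 3, -9, 5, so Player II commits to Z. Subgame-perfect outcome: (B, Z) with payoffs (8, 5).
For the simultaneous game, intersect best replies.
Player 1's best replies: W→T; X→T; Y→T; Z→B.
Player II's best replies: T→X; M→Z; B→X.
The unique mutual best reply is (T, X), giving (-2, 3).
Player II's commitment gain: 5 − 3 = 2.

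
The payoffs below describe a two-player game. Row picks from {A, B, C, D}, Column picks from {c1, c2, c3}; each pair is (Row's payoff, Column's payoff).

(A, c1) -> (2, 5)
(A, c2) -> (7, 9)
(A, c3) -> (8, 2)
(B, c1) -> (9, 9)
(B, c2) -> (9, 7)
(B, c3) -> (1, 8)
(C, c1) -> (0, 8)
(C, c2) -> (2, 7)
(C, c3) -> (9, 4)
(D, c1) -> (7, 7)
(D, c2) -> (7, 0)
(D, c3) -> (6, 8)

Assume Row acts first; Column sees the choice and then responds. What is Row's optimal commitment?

B

Solve by backward induction (Row leads).
- A: Column compares 5, 9, 2 and picks c2; Row would get 7.
- B: Column compares 9, 7, 8 and picks c1; Row would get 9.
- C: Column compares 8, 7, 4 and picks c1; Row would get 0.
- D: Column compares 7, 0, 8 and picks c3; Row would get 6.
Row's induced payoffs are 7, 9, 0, 6, so Row commits to B. Subgame-perfect outcome: (B, c1) with payoffs (9, 9).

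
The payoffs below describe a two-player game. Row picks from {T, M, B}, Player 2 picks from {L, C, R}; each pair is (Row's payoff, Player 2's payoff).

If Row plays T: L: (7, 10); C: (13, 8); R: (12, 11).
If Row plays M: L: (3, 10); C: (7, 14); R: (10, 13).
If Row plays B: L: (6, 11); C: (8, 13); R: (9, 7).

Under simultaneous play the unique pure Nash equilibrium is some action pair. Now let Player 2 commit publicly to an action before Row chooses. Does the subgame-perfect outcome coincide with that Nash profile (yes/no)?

yes

Row best-responds to each possible Player 2 move:
- L: Row compares 7, 3, 6 and picks T; Player 2 would get 10.
- C: Row compares 13, 7, 8 and picks T; Player 2 would get 8.
- R: Row compares 12, 10, 9 and picks T; Player 2 would get 11.
Player 2's induced payoffs are 10, 8, 11, so Player 2 commits to R. Subgame-perfect outcome: (T, R) with payoffs (12, 11).
Under simultaneous play:
Row's best replies: L→T; C→T; R→T.
Player 2's best replies: T→R; M→C; B→C.
The unique mutual best reply is (T, R), giving (12, 11).
Sequential outcome (T, R) coincides with the Nash profile (T, R).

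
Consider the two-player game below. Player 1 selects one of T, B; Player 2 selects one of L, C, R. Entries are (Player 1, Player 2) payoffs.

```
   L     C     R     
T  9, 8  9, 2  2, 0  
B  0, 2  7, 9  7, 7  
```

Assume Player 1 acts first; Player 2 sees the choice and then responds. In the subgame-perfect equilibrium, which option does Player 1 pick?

T

Backward induction with Player 1 moving first.
- T → Player 2 plays L (best of 8, 2, 0); Player 1 gets 9.
- B → Player 2 plays C (best of 2, 9, 7); Player 1 gets 7.
Among 9, 7, the best is 9 at T. Subgame-perfect outcome: (T, L) with payoffs (9, 8).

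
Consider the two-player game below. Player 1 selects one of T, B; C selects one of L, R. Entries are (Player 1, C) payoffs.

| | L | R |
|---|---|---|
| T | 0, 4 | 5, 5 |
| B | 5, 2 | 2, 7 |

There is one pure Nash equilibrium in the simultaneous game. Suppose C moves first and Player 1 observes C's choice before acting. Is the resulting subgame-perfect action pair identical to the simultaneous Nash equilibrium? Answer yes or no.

Solve by backward induction (C leads).
- L: Player 1 compares 0, 5 and picks B; C would get 2.
- R: Player 1 compares 5, 2 and picks T; C would get 5.
Maximizing over 2, 5, C chooses R. Subgame-perfect outcome: (T, R) with payoffs (5, 5).
Under simultaneous play:
Player 1's best replies: L→B; R→T.
C's best replies: T→R; B→R.
Only (T, R) has each player best-responding; Nash payoffs (5, 5).
Sequential outcome (T, R) coincides with the Nash profile (T, R).

yes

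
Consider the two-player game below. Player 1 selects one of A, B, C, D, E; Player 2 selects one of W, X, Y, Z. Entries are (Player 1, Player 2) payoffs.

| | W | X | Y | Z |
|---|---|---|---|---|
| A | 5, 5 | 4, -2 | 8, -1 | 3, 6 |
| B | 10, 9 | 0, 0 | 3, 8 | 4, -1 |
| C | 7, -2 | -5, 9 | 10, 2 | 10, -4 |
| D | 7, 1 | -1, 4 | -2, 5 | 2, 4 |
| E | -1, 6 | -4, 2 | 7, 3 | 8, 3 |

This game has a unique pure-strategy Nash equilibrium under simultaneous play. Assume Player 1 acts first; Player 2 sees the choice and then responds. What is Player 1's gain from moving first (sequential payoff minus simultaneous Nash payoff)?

Player 2 best-responds to each possible Player 1 move:
- A: BR = Z, leader payoff 3.
- B: BR = W, leader payoff 10.
- C: BR = X, leader payoff -5.
- D: BR = Y, leader payoff -2.
- E: BR = W, leader payoff -1.
Maximizing over 3, 10, -5, -2, -1, Player 1 chooses B. Subgame-perfect outcome: (B, W) with payoffs (10, 9).
For the simultaneous game, intersect best replies.
Player 1's best replies: W→B; X→A; Y→C; Z→C.
Player 2's best replies: A→Z; B→W; C→X; D→Y; E→W.
Only (B, W) has each player best-responding; Nash payoffs (10, 9).
Player 1's commitment gain: 10 − 10 = 0.

0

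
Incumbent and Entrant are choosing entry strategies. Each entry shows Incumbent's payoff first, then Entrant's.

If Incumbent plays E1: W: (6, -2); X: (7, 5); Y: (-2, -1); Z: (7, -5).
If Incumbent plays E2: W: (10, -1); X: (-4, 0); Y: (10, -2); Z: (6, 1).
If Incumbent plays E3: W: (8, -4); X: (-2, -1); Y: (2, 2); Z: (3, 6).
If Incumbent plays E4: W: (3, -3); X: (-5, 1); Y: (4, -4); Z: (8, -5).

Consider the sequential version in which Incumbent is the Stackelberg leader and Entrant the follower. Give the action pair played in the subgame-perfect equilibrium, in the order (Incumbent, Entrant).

(E1, X)

Backward induction with Incumbent moving first.
- E1: Entrant compares -2, 5, -1, -5 and picks X; Incumbent would get 7.
- E2: Entrant compares -1, 0, -2, 1 and picks Z; Incumbent would get 6.
- E3: Entrant compares -4, -1, 2, 6 and picks Z; Incumbent would get 3.
- E4: Entrant compares -3, 1, -4, -5 and picks X; Incumbent would get -5.
Incumbent's induced payoffs are 7, 6, 3, -5, so Incumbent commits to E1. Subgame-perfect outcome: (E1, X) with payoffs (7, 5).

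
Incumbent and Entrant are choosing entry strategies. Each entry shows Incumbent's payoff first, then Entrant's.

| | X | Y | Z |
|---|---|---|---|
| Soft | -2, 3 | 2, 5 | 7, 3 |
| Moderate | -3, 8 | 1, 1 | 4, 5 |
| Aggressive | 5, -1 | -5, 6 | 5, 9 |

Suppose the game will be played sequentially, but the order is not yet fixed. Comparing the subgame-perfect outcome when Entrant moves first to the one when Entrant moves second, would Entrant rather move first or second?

second

If Incumbent leads: Entrant's best replies are Soft→Y, Moderate→X, Aggressive→Z; Incumbent's induced payoffs 2, -3, 5; outcome (Aggressive, Z), payoffs (5, 9).
If Entrant leads: Incumbent's best replies are X→Aggressive, Y→Soft, Z→Soft; Entrant's induced payoffs -1, 5, 3; outcome (Soft, Y), payoffs (2, 5).
Entrant gets 5 moving first and 9 moving second, so Entrant prefers to move second.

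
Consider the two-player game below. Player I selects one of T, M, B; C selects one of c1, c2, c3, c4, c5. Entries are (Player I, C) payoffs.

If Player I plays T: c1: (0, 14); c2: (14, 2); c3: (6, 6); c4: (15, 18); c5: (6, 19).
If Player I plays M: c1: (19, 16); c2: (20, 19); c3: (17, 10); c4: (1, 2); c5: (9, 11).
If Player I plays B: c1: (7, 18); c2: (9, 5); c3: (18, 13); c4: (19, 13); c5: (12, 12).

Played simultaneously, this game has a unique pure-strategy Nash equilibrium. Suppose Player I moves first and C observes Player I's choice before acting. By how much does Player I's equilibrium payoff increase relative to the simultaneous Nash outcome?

0

Work backward from C's decision.
- T: BR = c5, leader payoff 6.
- M: BR = c2, leader payoff 20.
- B: BR = c1, leader payoff 7.
Maximizing over 6, 20, 7, Player I chooses M. Subgame-perfect outcome: (M, c2) with payoffs (20, 19).
For the simultaneous game, intersect best replies.
Player I's best replies: c1→M; c2→M; c3→B; c4→B; c5→B.
C's best replies: T→c5; M→c2; B→c1.
Only (M, c2) has each player best-responding; Nash payoffs (20, 19).
Player I's commitment gain: 20 − 20 = 0.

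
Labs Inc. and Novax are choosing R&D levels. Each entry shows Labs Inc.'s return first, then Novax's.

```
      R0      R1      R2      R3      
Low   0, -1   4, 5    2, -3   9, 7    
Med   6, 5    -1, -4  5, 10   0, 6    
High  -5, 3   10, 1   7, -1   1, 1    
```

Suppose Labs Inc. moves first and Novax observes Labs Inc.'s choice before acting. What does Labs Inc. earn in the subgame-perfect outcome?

Solve by backward induction (Labs Inc. leads).
- Low → Novax plays R3 (best of -1, 5, -3, 7); Labs Inc. gets 9.
- Med → Novax plays R2 (best of 5, -4, 10, 6); Labs Inc. gets 5.
- High → Novax plays R0 (best of 3, 1, -1, 1); Labs Inc. gets -5.
Maximizing over 9, 5, -5, Labs Inc. chooses Low. Subgame-perfect outcome: (Low, R3) with payoffs (9, 7).

9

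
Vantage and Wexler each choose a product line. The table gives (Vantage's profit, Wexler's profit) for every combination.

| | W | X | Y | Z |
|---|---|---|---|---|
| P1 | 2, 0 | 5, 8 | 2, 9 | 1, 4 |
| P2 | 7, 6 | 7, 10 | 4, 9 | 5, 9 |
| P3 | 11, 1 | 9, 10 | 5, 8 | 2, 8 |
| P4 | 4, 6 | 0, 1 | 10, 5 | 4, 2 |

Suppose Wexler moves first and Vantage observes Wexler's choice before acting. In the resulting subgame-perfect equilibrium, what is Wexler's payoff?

10

Work backward from Vantage's decision.
- W: BR = P3, leader payoff 1.
- X: BR = P3, leader payoff 10.
- Y: BR = P4, leader payoff 5.
- Z: BR = P2, leader payoff 9.
Wexler's induced payoffs are 1, 10, 5, 9, so Wexler commits to X. Subgame-perfect outcome: (P3, X) with payoffs (9, 10).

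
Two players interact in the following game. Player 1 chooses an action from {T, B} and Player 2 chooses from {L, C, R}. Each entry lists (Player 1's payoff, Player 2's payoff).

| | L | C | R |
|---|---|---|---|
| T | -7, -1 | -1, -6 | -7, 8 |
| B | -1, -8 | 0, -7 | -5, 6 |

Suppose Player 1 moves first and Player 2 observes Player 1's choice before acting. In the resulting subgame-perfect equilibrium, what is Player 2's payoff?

Work backward from Player 2's decision.
- T: Player 2 compares -1, -6, 8 and picks R; Player 1 would get -7.
- B: Player 2 compares -8, -7, 6 and picks R; Player 1 would get -5.
Among -7, -5, the best is -5 at B. Subgame-perfect outcome: (B, R) with payoffs (-5, 6).

6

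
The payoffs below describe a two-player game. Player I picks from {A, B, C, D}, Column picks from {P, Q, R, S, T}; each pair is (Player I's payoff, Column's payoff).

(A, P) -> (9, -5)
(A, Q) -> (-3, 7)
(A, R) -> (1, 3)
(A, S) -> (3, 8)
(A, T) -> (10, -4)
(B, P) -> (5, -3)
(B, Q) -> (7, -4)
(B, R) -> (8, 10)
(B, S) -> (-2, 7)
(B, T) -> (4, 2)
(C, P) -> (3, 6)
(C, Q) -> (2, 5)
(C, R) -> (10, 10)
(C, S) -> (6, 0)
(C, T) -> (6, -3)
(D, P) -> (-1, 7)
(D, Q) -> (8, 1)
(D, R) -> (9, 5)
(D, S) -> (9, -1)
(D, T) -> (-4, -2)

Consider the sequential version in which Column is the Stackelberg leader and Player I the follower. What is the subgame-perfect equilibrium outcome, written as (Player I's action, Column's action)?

(C, R)

Player I best-responds to each possible Column move:
- P → Player I plays A (best of 9, 5, 3, -1); Column gets -5.
- Q → Player I plays D (best of -3, 7, 2, 8); Column gets 1.
- R → Player I plays C (best of 1, 8, 10, 9); Column gets 10.
- S → Player I plays D (best of 3, -2, 6, 9); Column gets -1.
- T → Player I plays A (best of 10, 4, 6, -4); Column gets -4.
Maximizing over -5, 1, 10, -1, -4, Column chooses R. Subgame-perfect outcome: (C, R) with payoffs (10, 10).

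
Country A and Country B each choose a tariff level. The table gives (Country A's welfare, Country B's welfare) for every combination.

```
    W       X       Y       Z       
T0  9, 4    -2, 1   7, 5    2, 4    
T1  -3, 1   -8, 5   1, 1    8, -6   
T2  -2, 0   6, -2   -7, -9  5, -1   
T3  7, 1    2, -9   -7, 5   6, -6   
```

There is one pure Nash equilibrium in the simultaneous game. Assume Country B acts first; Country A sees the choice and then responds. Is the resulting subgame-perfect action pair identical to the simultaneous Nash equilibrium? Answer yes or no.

yes

Solve by backward induction (Country B leads).
- W: BR = T0, leader payoff 4.
- X: BR = T2, leader payoff -2.
- Y: BR = T0, leader payoff 5.
- Z: BR = T1, leader payoff -6.
Country B's induced payoffs are 4, -2, 5, -6, so Country B commits to Y. Subgame-perfect outcome: (T0, Y) with payoffs (7, 5).
Now find the simultaneous Nash equilibrium.
Country A's best replies: W→T0; X→T2; Y→T0; Z→T1.
Country B's best replies: T0→Y; T1→X; T2→W; T3→Y.
Only (T0, Y) has each player best-responding; Nash payoffs (7, 5).
Sequential outcome (T0, Y) coincides with the Nash profile (T0, Y).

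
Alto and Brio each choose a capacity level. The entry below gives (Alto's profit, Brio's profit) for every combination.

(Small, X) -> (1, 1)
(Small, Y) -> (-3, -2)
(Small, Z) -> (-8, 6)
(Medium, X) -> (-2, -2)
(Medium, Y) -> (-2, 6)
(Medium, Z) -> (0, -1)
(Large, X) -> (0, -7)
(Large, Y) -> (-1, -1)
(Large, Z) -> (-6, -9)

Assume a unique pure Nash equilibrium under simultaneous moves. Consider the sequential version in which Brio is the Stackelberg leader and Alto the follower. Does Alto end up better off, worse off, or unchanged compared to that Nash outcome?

better off

Alto best-responds to each possible Brio move:
- X → Alto plays Small (best of 1, -2, 0); Brio gets 1.
- Y → Alto plays Large (best of -3, -2, -1); Brio gets -1.
- Z → Alto plays Medium (best of -8, 0, -6); Brio gets -1.
Brio's induced payoffs are 1, -1, -1, so Brio commits to X. Subgame-perfect outcome: (Small, X) with payoffs (1, 1).
For the simultaneous game, intersect best replies.
Alto's best replies: X→Small; Y→Large; Z→Medium.
Brio's best replies: Small→Z; Medium→Y; Large→Y.
The unique mutual best reply is (Large, Y), giving (-1, -1).
Alto earns 1 sequentially versus -1 at the Nash outcome: better off.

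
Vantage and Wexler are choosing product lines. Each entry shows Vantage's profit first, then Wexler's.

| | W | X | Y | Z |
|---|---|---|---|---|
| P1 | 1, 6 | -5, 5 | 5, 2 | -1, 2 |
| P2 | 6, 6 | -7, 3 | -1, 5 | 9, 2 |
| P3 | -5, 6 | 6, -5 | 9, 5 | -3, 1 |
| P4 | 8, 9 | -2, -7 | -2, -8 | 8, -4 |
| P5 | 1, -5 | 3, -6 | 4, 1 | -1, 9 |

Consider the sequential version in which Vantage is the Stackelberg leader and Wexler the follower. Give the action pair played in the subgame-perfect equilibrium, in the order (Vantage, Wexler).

Backward induction with Vantage moving first.
- P1 → Wexler plays W (best of 6, 5, 2, 2); Vantage gets 1.
- P2 → Wexler plays W (best of 6, 3, 5, 2); Vantage gets 6.
- P3 → Wexler plays W (best of 6, -5, 5, 1); Vantage gets -5.
- P4 → Wexler plays W (best of 9, -7, -8, -4); Vantage gets 8.
- P5 → Wexler plays Z (best of -5, -6, 1, 9); Vantage gets -1.
Vantage's induced payoffs are 1, 6, -5, 8, -1, so Vantage commits to P4. Subgame-perfect outcome: (P4, W) with payoffs (8, 9).

(P4, W)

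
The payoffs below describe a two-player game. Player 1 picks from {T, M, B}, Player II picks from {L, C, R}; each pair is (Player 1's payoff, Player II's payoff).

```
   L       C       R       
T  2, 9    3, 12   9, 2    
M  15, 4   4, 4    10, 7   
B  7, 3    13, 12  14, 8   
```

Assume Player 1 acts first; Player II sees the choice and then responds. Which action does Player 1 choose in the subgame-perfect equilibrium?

Work backward from Player II's decision.
- T: Player II compares 9, 12, 2 and picks C; Player 1 would get 3.
- M: Player II compares 4, 4, 7 and picks R; Player 1 would get 10.
- B: Player II compares 3, 12, 8 and picks C; Player 1 would get 13.
Player 1's induced payoffs are 3, 10, 13, so Player 1 commits to B. Subgame-perfect outcome: (B, C) with payoffs (13, 12).

B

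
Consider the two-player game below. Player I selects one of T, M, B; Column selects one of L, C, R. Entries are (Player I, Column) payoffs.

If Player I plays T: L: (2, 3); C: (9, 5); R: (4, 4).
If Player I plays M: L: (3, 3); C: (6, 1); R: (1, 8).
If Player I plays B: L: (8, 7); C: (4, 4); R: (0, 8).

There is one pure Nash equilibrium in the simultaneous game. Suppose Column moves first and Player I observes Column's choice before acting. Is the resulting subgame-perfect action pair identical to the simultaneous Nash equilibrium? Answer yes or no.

Backward induction with Column moving first.
- L: Player I compares 2, 3, 8 and picks B; Column would get 7.
- C: Player I compares 9, 6, 4 and picks T; Column would get 5.
- R: Player I compares 4, 1, 0 and picks T; Column would get 4.
Column's induced payoffs are 7, 5, 4, so Column commits to L. Subgame-perfect outcome: (B, L) with payoffs (8, 7).
For the simultaneous game, intersect best replies.
Player I's best replies: L→B; C→T; R→T.
Column's best replies: T→C; M→R; B→R.
The unique mutual best reply is (T, C), giving (9, 5).
Sequential outcome (B, L) differs from the Nash profile (T, C).

no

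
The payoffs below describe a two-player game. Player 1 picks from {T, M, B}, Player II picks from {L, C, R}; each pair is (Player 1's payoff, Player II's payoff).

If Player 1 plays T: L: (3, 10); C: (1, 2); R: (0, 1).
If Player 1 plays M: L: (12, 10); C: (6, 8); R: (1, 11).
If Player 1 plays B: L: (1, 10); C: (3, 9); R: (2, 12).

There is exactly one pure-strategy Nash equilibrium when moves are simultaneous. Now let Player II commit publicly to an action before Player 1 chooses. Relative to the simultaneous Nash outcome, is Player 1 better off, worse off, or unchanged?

unchanged

Backward induction with Player II moving first.
- L: BR = M, leader payoff 10.
- C: BR = M, leader payoff 8.
- R: BR = B, leader payoff 12.
Maximizing over 10, 8, 12, Player II chooses R. Subgame-perfect outcome: (B, R) with payoffs (2, 12).
Now find the simultaneous Nash equilibrium.
Player 1's best replies: L→M; C→M; R→B.
Player II's best replies: T→L; M→R; B→R.
The unique mutual best reply is (B, R), giving (2, 12).
Player 1 earns 2 sequentially versus 2 at the Nash outcome: unchanged.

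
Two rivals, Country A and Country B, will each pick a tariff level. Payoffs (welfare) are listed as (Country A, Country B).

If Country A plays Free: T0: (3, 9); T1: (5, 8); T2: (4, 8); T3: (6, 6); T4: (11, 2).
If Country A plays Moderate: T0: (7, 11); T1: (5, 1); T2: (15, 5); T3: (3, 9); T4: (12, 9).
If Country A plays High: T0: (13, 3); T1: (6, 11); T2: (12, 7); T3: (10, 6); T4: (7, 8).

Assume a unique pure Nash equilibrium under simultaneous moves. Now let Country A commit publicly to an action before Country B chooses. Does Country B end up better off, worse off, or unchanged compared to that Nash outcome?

unchanged

Solve by backward induction (Country A leads).
- Free: BR = T0, leader payoff 3.
- Moderate: BR = T0, leader payoff 7.
- High: BR = T1, leader payoff 6.
Country A's induced payoffs are 3, 7, 6, so Country A commits to Moderate. Subgame-perfect outcome: (Moderate, T0) with payoffs (7, 11).
For the simultaneous game, intersect best replies.
Country A's best replies: T0→High; T1→High; T2→Moderate; T3→High; T4→Moderate.
Country B's best replies: Free→T0; Moderate→T0; High→T1.
Only (High, T1) has each player best-responding; Nash payoffs (6, 11).
Country B earns 11 sequentially versus 11 at the Nash outcome: unchanged.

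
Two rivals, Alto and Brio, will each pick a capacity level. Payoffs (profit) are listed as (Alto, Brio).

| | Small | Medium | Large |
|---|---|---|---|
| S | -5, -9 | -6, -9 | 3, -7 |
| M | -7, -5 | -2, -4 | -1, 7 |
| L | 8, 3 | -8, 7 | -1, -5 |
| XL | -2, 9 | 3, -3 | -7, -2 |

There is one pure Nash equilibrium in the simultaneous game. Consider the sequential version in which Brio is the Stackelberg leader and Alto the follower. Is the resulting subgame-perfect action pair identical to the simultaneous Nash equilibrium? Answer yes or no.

Backward induction with Brio moving first.
- Small: Alto compares -5, -7, 8, -2 and picks L; Brio would get 3.
- Medium: Alto compares -6, -2, -8, 3 and picks XL; Brio would get -3.
- Large: Alto compares 3, -1, -1, -7 and picks S; Brio would get -7.
Among 3, -3, -7, the best is 3 at Small. Subgame-perfect outcome: (L, Small) with payoffs (8, 3).
Under simultaneous play:
Alto's best replies: Small→L; Medium→XL; Large→S.
Brio's best replies: S→Large; M→Large; L→Medium; XL→Small.
The unique mutual best reply is (S, Large), giving (3, -7).
Sequential outcome (L, Small) differs from the Nash profile (S, Large).

no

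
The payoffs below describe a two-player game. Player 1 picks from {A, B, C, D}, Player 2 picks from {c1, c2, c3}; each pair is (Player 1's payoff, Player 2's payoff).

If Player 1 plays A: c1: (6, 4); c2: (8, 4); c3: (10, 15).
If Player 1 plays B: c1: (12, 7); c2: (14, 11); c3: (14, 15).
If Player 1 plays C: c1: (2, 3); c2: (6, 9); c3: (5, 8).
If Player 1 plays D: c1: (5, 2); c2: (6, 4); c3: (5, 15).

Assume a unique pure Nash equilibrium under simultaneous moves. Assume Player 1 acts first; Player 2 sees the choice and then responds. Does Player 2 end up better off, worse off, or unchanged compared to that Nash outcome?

Work backward from Player 2's decision.
- A → Player 2 plays c3 (best of 4, 4, 15); Player 1 gets 10.
- B → Player 2 plays c3 (best of 7, 11, 15); Player 1 gets 14.
- C → Player 2 plays c2 (best of 3, 9, 8); Player 1 gets 6.
- D → Player 2 plays c3 (best of 2, 4, 15); Player 1 gets 5.
Maximizing over 10, 14, 6, 5, Player 1 chooses B. Subgame-perfect outcome: (B, c3) with payoffs (14, 15).
Under simultaneous play:
Player 1's best replies: c1→B; c2→B; c3→B.
Player 2's best replies: A→c3; B→c3; C→c2; D→c3.
Only (B, c3) has each player best-responding; Nash payoffs (14, 15).
Player 2 earns 15 sequentially versus 15 at the Nash outcome: unchanged.

unchanged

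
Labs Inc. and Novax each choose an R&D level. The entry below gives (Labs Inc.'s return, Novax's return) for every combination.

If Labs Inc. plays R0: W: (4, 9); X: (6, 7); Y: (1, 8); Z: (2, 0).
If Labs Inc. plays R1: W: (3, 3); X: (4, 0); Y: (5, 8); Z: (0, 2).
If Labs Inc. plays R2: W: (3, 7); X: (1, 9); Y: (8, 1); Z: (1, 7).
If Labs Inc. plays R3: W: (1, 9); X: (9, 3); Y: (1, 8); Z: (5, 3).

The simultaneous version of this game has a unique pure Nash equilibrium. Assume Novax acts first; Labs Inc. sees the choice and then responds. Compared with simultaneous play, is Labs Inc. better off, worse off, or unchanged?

Labs Inc. best-responds to each possible Novax move:
- W: BR = R0, leader payoff 9.
- X: BR = R3, leader payoff 3.
- Y: BR = R2, leader payoff 1.
- Z: BR = R3, leader payoff 3.
Among 9, 3, 1, 3, the best is 9 at W. Subgame-perfect outcome: (R0, W) with payoffs (4, 9).
Under simultaneous play:
Labs Inc.'s best replies: W→R0; X→R3; Y→R2; Z→R3.
Novax's best replies: R0→W; R1→Y; R2→X; R3→W.
Only (R0, W) has each player best-responding; Nash payoffs (4, 9).
Labs Inc. earns 4 sequentially versus 4 at the Nash outcome: unchanged.

unchanged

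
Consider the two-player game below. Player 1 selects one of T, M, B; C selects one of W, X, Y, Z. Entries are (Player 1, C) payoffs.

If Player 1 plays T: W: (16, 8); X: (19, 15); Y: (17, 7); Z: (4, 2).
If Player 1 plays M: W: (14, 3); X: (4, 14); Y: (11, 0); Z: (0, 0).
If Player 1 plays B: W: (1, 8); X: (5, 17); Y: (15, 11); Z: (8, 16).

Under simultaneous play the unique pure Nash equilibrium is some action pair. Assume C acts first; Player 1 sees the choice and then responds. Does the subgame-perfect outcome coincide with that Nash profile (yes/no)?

Solve by backward induction (C leads).
- W → Player 1 plays T (best of 16, 14, 1); C gets 8.
- X → Player 1 plays T (best of 19, 4, 5); C gets 15.
- Y → Player 1 plays T (best of 17, 11, 15); C gets 7.
- Z → Player 1 plays B (best of 4, 0, 8); C gets 16.
Maximizing over 8, 15, 7, 16, C chooses Z. Subgame-perfect outcome: (B, Z) with payoffs (8, 16).
Now find the simultaneous Nash equilibrium.
Player 1's best replies: W→T; X→T; Y→T; Z→B.
C's best replies: T→X; M→X; B→X.
The unique mutual best reply is (T, X), giving (19, 15).
Sequential outcome (B, Z) differs from the Nash profile (T, X).

no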